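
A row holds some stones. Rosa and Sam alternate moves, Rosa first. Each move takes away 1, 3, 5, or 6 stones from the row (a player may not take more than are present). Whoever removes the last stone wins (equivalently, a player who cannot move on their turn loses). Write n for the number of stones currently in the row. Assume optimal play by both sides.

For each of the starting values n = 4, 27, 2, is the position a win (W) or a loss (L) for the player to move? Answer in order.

Positions with no move are L. A position that does have a move is losing for the player to move precisely when every available move leads to a winning position for the opponent. Fill in the labels:
n=0: no move → L
n=1: W (go to 0, an L position)
n=2: L (sole option 1(W) is W)
n=3: W (go to 2, an L position)
n=4: L (options 3(W), 1(W) are all W)
n=5: W (go to 4, an L position)
n=6: W (go to 0, an L position)
n=7: W (go to 4, an L position)
n=8: W (go to 2, an L position)
n=9: W (go to 4, an L position)
n=10: W (go to 4, an L position)
n=11: L (options 10(W), 8(W), 6(W), 5(W) are all W)
n=12: W (go to 11, an L position)
n=13: L (options 12(W), 10(W), 8(W), 7(W) are all W)
n=14: W (go to 13, an L position)
n=15: L (options 14(W), 12(W), 10(W), 9(W) are all W)
n=16: W (go to 15, an L position)
n=17: W (go to 11, an L position)
n=18: W (go to 15, an L position)
n=19: W (go to 13, an L position)
n=20: W (go to 15, an L position)
n=21: W (go to 15, an L position)
n=22: L (options 21(W), 19(W), 17(W), 16(W) are all W)
n=23: W (go to 22, an L position)
n=24: L (options 23(W), 21(W), 19(W), 18(W) are all W)
n=25: W (go to 24, an L position)
n=26: L (options 25(W), 23(W), 21(W), 20(W) are all W)
n=27: W (go to 26, an L position)

4: L, 27: W, 2: L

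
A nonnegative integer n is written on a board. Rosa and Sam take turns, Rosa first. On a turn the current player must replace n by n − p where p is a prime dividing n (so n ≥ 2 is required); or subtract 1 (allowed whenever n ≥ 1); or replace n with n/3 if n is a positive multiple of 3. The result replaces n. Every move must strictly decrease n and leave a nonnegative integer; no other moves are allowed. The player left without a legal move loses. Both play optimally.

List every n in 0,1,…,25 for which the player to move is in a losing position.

0, 4, 8, 14, 18, 22, 25

Compute win/loss labels from the base case upward. A position with no move is L. Any other position is W if it can reach an L in one move, else L.
n=0: no move → L
n=1: →0(L), so W
n=2: →0(L), so W
n=3: →0(L), so W
n=4: →2(W), 3(W) — all W, so L
n=5: →0(L), so W
n=6: →4(L), so W
n=7: →0(L), so W
n=8: →6(W), 7(W) — all W, so L
n=9: →8(L), so W
n=10: →8(L), so W
n=11: →0(L), so W
n=12: →4(L), so W
n=13: →0(L), so W
n=14: →7(W), 12(W), 13(W) — all W, so L
n=15: →14(L), so W
n=16: →14(L), so W
n=17: →0(L), so W
n=18: →6(W), 15(W), 16(W), 17(W) — all W, so L
n=19: →0(L), so W
n=20: →18(L), so W
n=21: →14(L), so W
n=22: →11(W), 20(W), 21(W) — all W, so L
n=23: →0(L), so W
n=24: →8(L), so W
n=25: →20(W), 24(W) — all W, so L
The losing starting values of n are exactly the entries labelled L in this table (7 of them).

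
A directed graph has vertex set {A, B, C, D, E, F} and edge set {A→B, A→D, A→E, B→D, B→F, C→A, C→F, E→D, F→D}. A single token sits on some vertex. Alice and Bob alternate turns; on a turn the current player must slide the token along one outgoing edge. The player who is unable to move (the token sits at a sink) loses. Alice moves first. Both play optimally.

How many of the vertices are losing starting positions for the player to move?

2

Compute win/loss labels from the base case upward. A position with no move is L. Any other position is W if it can reach an L in one move, else L.
Every edge goes from a vertex to one that appears earlier in the order D, F, E, B, A, C, so processing vertices in that order labels each vertex after all of its successors.
D: no outgoing edge → L
F: reaches L-position D → W
E: reaches L-position D → W
B: reaches L-position D → W
A: reaches L-position D → W
C: only reaches A(W), F(W), all W → L
The L vertices are C, D; that is 2 in all.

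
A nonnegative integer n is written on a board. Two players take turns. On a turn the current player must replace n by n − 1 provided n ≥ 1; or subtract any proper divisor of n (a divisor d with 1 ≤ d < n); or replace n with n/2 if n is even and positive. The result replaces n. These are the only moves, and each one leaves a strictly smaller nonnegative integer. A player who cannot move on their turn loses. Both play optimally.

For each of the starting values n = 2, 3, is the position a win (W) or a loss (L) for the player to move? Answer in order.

Label each position W (a win for the player to move) or L (a loss). A position with no legal move is L; any other position is W exactly when some move reaches an L, and L when every move reaches a W.
n=0: no move → L
n=1: W (go to 0, an L position)
n=2: L (sole option 1(W) is W)
n=3: W (go to 2, an L position)

2: L, 3: W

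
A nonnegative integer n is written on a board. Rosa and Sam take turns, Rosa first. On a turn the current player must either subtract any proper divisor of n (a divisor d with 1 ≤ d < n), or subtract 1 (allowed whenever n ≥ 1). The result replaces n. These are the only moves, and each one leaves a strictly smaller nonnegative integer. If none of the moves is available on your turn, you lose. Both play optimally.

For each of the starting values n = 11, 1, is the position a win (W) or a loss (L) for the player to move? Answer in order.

11: L, 1: W

Classify positions by backward induction: terminal positions (no move available) are L. From any other position, the mover wins iff some move reaches an L.
n=0: no move → L
n=1: W (go to 0, an L position)
n=2: L (sole option 1(W) is W)
n=3: W (go to 2, an L position)
n=4: W (go to 2, an L position)
n=5: L (sole option 4(W) is W)
n=6: W (go to 5, an L position)
n=7: L (sole option 6(W) is W)
n=8: W (go to 7, an L position)
n=9: L (options 6(W), 8(W) are all W)
n=10: W (go to 5, an L position)
n=11: L (sole option 10(W) is W)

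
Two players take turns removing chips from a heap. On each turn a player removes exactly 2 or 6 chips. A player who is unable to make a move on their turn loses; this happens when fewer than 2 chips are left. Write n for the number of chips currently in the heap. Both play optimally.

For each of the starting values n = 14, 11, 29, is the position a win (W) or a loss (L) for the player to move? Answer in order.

Use the standard recursion: the mover loses at a terminal position; elsewhere, the mover wins exactly when some move hands the opponent an L position.
n=0: no move → L
n=1: no move → L
n=2: W (go to 0, an L position)
n=3: W (go to 1, an L position)
n=4: L (sole option 2(W) is W)
n=5: L (sole option 3(W) is W)
n=6: W (go to 4, an L position)
n=7: W (go to 5, an L position)
n=8: L (options 6(W), 2(W) are all W)
n=9: L (options 7(W), 3(W) are all W)
n=10: W (go to 8, an L position)
n=11: W (go to 9, an L position)
n=12: L (options 10(W), 6(W) are all W)
n=13: L (options 11(W), 7(W) are all W)
n=14: W (go to 12, an L position)
n=15: W (go to 13, an L position)
n=16: L (options 14(W), 10(W) are all W)
n=17: L (options 15(W), 11(W) are all W)
n=18: W (go to 16, an L position)
n=19: W (go to 17, an L position)
n=20: L (options 18(W), 14(W) are all W)
n=21: L (options 19(W), 15(W) are all W)
n=22: W (go to 20, an L position)
n=23: W (go to 21, an L position)
n=24: L (options 22(W), 18(W) are all W)
n=25: L (options 23(W), 19(W) are all W)
n=26: W (go to 24, an L position)
n=27: W (go to 25, an L position)
n=28: L (options 26(W), 22(W) are all W)
n=29: L (options 27(W), 23(W) are all W)

14: W, 11: W, 29: L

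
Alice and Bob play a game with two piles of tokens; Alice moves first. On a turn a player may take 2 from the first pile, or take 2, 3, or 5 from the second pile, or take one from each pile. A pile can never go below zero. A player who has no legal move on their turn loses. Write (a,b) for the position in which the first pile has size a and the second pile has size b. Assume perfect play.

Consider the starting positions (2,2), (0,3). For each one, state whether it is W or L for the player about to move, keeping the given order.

(2,2): L, (0,3): W

Compute win/loss labels from the base case upward. A position with no move is L. Any other position is W if it can reach an L in one move, else L.
No move ever increases a pile, so every position that can arise here has a ≤ 2 and b ≤ 3; it is enough to label the cells with 0 ≤ a ≤ 2 and 0 ≤ b ≤ 3.
Every move lowers a or b (never raises either), so fill the grid row by row in increasing a, and left to right within a row: each cell's successors are then already labelled.
      b=0  b=1  b=2  b=3
a=0:    L    L    W    W
a=1:    L    W    W    W
a=2:    W    W    L    L
Cells with no legal move (terminal, hence L): (0,0), (0,1), (1,0).
The remaining L cells, each justified by listing all of its moves:
(2,2): moves to (0,2)(W), (2,0)(W), (1,1)(W); every one is W ⇒ L
(2,3): moves to (0,3)(W), (2,1)(W), (2,0)(W), (1,2)(W); every one is W ⇒ L
Every other cell has at least one move into one of the L cells above, so it is W.
(2,2): one of the L cells justified above, so L
(0,3): the move to (0,1) reaches an L cell, so W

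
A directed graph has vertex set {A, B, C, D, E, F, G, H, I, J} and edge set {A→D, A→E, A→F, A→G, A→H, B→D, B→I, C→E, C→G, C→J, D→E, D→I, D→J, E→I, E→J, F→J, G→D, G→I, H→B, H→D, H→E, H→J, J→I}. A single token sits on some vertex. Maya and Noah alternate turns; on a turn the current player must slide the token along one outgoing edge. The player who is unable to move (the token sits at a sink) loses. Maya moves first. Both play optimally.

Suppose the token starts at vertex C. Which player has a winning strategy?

Noah wins.

Positions with no move are L. A position that does have a move is losing for the player to move precisely when every available move leads to a winning position for the opponent. Fill in the labels:
Every edge goes from a vertex to one that appears earlier in the order I, J, E, D, G, C, B, H, F, A, so processing vertices in that order labels each vertex after all of its successors.
I: no outgoing edge → L
J: →I(L), so W
E: →I(L), so W
D: →I(L), so W
G: →I(L), so W
C: →G(W), E(W), J(W) — all W, so L
B: →I(L), so W
H: →B(W), D(W), E(W), J(W) — all W, so L
F: →J(W) only, which is W, so L
A: →F(L), so W
The starting position C is L: whatever Maya does, the opponent receives a W position.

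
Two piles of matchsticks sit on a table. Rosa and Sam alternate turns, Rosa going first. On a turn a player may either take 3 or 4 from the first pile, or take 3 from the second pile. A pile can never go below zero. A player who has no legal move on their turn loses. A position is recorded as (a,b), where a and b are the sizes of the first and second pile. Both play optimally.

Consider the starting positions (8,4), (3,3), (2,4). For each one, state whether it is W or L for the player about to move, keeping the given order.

Compute win/loss labels from the base case upward. A position with no move is L. Any other position is W if it can reach an L in one move, else L.
No move ever increases a pile, so every position that can arise here has a ≤ 8 and b ≤ 4; it is enough to label the cells with 0 ≤ a ≤ 8 and 0 ≤ b ≤ 4.
Every move lowers a or b (never raises either), so fill the grid row by row in increasing a, and left to right within a row: each cell's successors are then already labelled.
      b=0  b=1  b=2  b=3  b=4
a=0:    L    L    L    W    W
a=1:    L    L    L    W    W
a=2:    L    L    L    W    W
a=3:    W    W    W    L    L
a=4:    W    W    W    L    L
a=5:    W    W    W    L    L
a=6:    W    W    W    W    W
a=7:    L    L    L    W    W
a=8:    L    L    L    W    W
Cells with no legal move (terminal, hence L): (0,0), (0,1), (0,2), (1,0), (1,1), (1,2), (2,0), (2,1), (2,2).
The remaining L cells, each justified by listing all of its moves:
(3,3): L (options (0,3)(W), (3,0)(W) are all W)
(3,4): L (options (0,4)(W), (3,1)(W) are all W)
(4,3): L (options (1,3)(W), (0,3)(W), (4,0)(W) are all W)
(4,4): L (options (1,4)(W), (0,4)(W), (4,1)(W) are all W)
(5,3): L (options (2,3)(W), (1,3)(W), (5,0)(W) are all W)
(5,4): L (options (2,4)(W), (1,4)(W), (5,1)(W) are all W)
(7,0): L (options (4,0)(W), (3,0)(W) are all W)
(7,1): L (options (4,1)(W), (3,1)(W) are all W)
(7,2): L (options (4,2)(W), (3,2)(W) are all W)
(8,0): L (options (5,0)(W), (4,0)(W) are all W)
(8,1): L (options (5,1)(W), (4,1)(W) are all W)
(8,2): L (options (5,2)(W), (4,2)(W) are all W)
Every other cell has at least one move into one of the L cells above, so it is W.
(8,4): the move to (5,4) reaches an L cell, so W
(3,3): one of the L cells justified above, so L
(2,4): the move to (2,1) reaches an L cell, so W

(8,4): W, (3,3): L, (2,4): W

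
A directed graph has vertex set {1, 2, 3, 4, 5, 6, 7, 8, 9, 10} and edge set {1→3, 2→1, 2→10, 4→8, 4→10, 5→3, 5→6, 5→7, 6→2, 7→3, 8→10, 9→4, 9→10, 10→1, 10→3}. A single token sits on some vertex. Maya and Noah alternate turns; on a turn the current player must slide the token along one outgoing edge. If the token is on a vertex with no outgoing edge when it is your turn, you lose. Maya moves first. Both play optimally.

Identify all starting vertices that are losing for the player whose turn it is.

Classify positions by backward induction: terminal positions (no move available) are L. From any other position, the mover wins iff some move reaches an L.
Every edge goes from a vertex to one that appears earlier in the order 3, 1, 10, 8, 7, 4, 2, 6, 9, 5, so processing vertices in that order labels each vertex after all of its successors.
3: no outgoing edge → L
1: can move to 3, which is L ⇒ W
10: can move to 3, which is L ⇒ W
8: the only move is to 10(W), a W ⇒ L
7: can move to 3, which is L ⇒ W
4: can move to 8, which is L ⇒ W
2: moves to 10(W), 1(W); every one is W ⇒ L
6: can move to 2, which is L ⇒ W
9: moves to 4(W), 10(W); every one is W ⇒ L
5: can move to 3, which is L ⇒ W
Reading off the rows marked L gives the requested list; there are 4 such vertices.

2, 3, 8, 9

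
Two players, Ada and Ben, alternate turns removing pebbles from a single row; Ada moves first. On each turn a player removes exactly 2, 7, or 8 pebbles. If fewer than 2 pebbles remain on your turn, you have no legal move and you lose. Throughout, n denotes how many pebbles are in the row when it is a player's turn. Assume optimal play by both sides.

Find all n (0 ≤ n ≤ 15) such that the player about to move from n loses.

Use the standard recursion: the mover loses at a terminal position; elsewhere, the mover wins exactly when some move hands the opponent an L position.
n=0: no move → L
n=1: no move → L
n=2: reaches L-position 0 → W
n=3: reaches L-position 1 → W
n=4: only reaches 2(W), which is W → L
n=5: only reaches 3(W), which is W → L
n=6: reaches L-position 4 → W
n=7: reaches L-position 5 → W
n=8: reaches L-position 1 → W
n=9: reaches L-position 1 → W
n=10: only reaches 8(W), 3(W), 2(W), all W → L
n=11: reaches L-position 4 → W
n=12: reaches L-position 10 → W
n=13: reaches L-position 5 → W
n=14: only reaches 12(W), 7(W), 6(W), all W → L
n=15: only reaches 13(W), 8(W), 7(W), all W → L
The losing starting values of n are exactly the entries labelled L in this table (7 of them).

0, 1, 4, 5, 10, 14, 15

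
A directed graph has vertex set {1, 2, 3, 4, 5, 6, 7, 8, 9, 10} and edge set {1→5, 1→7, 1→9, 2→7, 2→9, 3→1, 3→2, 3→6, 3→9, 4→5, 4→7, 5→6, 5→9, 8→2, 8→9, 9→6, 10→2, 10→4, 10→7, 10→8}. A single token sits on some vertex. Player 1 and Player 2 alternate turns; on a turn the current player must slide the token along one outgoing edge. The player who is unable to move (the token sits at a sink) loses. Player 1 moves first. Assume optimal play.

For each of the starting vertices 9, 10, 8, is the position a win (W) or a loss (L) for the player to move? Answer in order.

Work bottom-up. With no move the player to move loses. Otherwise the position is W if at least one move leads to an L position for the opponent, and L if every move leads to a W.
Every edge goes from a vertex to one that appears earlier in the order 6, 7, 9, 5, 1, 2, 4, 3, 8, 10, so processing vertices in that order labels each vertex after all of its successors.
6: no outgoing edge → L
7: no outgoing edge → L
9: reaches L-position 6 → W
5: reaches L-position 6 → W
1: reaches L-position 7 → W
2: reaches L-position 7 → W
4: reaches L-position 7 → W
3: reaches L-position 6 → W
8: only reaches 2(W), 9(W), all W → L
10: reaches L-position 8 → W

9: W, 10: W, 8: L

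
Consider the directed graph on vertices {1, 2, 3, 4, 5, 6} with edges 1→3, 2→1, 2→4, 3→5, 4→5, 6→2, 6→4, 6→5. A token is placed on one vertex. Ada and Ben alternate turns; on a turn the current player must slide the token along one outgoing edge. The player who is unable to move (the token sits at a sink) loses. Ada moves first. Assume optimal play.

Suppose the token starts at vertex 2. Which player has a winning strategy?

Ada wins.

Build the W/L table. Terminal = L. A non-terminal position is W if it has a move to some L; otherwise it is L.
Every edge goes from a vertex to one that appears earlier in the order 5, 4, 3, 1, 2, 6, so processing vertices in that order labels each vertex after all of its successors.
5: no outgoing edge → L
4: can move to 5, which is L ⇒ W
3: can move to 5, which is L ⇒ W
1: the only move is to 3(W), a W ⇒ L
2: can move to 1, which is L ⇒ W
6: can move to 5, which is L ⇒ W
From 2 Ada can move to 1, reaching an L position.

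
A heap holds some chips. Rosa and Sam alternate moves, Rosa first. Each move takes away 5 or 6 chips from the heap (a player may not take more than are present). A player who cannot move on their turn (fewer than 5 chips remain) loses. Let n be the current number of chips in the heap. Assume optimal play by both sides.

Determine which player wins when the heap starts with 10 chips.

Compute win/loss labels from the base case upward. A position with no move is L. Any other position is W if it can reach an L in one move, else L.
n=0: no move → L
n=1: no move → L
n=2: no move → L
n=3: no move → L
n=4: no move → L
n=5: W (go to 0, an L position)
n=6: W (go to 1, an L position)
n=7: W (go to 2, an L position)
n=8: W (go to 3, an L position)
n=9: W (go to 4, an L position)
n=10: W (go to 4, an L position)
From 10 Rosa can remove 6, leaving 4, reaching an L position.

Rosa wins.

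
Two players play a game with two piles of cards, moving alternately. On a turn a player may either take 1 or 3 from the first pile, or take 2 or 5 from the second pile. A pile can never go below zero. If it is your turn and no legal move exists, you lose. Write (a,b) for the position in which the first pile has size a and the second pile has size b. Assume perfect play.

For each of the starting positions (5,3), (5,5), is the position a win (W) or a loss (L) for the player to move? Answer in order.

(5,3): L, (5,5): W

Use the standard recursion: the mover loses at a terminal position; elsewhere, the mover wins exactly when some move hands the opponent an L position.
No move ever increases a pile, so every position that can arise here has a ≤ 5 and b ≤ 5; it is enough to label the cells with 0 ≤ a ≤ 5 and 0 ≤ b ≤ 5.
Every move lowers a or b (never raises either), so fill the grid row by row in increasing a, and left to right within a row: each cell's successors are then already labelled.
      b=0  b=1  b=2  b=3  b=4  b=5
a=0:    L    L    W    W    L    W
a=1:    W    W    L    L    W    W
a=2:    L    L    W    W    L    W
a=3:    W    W    L    L    W    W
a=4:    L    L    W    W    L    W
a=5:    W    W    L    L    W    W
Cells with no legal move (terminal, hence L): (0,0), (0,1).
The remaining L cells, each justified by listing all of its moves:
(0,4): →(0,2)(W) only, which is W, so L
(1,2): →(0,2)(W), (1,0)(W) — all W, so L
(1,3): →(0,3)(W), (1,1)(W) — all W, so L
(2,0): →(1,0)(W) only, which is W, so L
(2,1): →(1,1)(W) only, which is W, so L
(2,4): →(1,4)(W), (2,2)(W) — all W, so L
(3,2): →(2,2)(W), (0,2)(W), (3,0)(W) — all W, so L
(3,3): →(2,3)(W), (0,3)(W), (3,1)(W) — all W, so L
(4,0): →(3,0)(W), (1,0)(W) — all W, so L
(4,1): →(3,1)(W), (1,1)(W) — all W, so L
(4,4): →(3,4)(W), (1,4)(W), (4,2)(W) — all W, so L
(5,2): →(4,2)(W), (2,2)(W), (5,0)(W) — all W, so L
(5,3): →(4,3)(W), (2,3)(W), (5,1)(W) — all W, so L
Every other cell has at least one move into one of the L cells above, so it is W.
(5,3): one of the L cells justified above, so L
(5,5): the move to (5,3) reaches an L cell, so W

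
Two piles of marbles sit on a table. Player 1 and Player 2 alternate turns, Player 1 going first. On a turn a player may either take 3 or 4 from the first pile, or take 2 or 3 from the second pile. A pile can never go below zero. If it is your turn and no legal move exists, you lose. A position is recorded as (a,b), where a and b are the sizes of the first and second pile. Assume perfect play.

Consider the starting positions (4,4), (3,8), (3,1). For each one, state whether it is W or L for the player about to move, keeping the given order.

Work bottom-up. With no move the player to move loses. Otherwise the position is W if at least one move leads to an L position for the opponent, and L if every move leads to a W.
No move ever increases a pile, so every position that can arise here has a ≤ 4 and b ≤ 8; it is enough to label the cells with 0 ≤ a ≤ 4 and 0 ≤ b ≤ 8.
Every move lowers a or b (never raises either), so fill the grid row by row in increasing a, and left to right within a row: each cell's successors are then already labelled.
      b=0  b=1  b=2  b=3  b=4  b=5  b=6  b=7  b=8
a=0:    L    L    W    W    W    L    L    W    W
a=1:    L    L    W    W    W    L    L    W    W
a=2:    L    L    W    W    W    L    L    W    W
a=3:    W    W    L    L    W    W    W    L    L
a=4:    W    W    L    L    W    W    W    L    L
Cells with no legal move (terminal, hence L): (0,0), (0,1), (1,0), (1,1), (2,0), (2,1).
The remaining L cells, each justified by listing all of its moves:
(0,5): moves to (0,3)(W), (0,2)(W); every one is W ⇒ L
(0,6): moves to (0,4)(W), (0,3)(W); every one is W ⇒ L
(1,5): moves to (1,3)(W), (1,2)(W); every one is W ⇒ L
(1,6): moves to (1,4)(W), (1,3)(W); every one is W ⇒ L
(2,5): moves to (2,3)(W), (2,2)(W); every one is W ⇒ L
(2,6): moves to (2,4)(W), (2,3)(W); every one is W ⇒ L
(3,2): moves to (0,2)(W), (3,0)(W); every one is W ⇒ L
(3,3): moves to (0,3)(W), (3,1)(W), (3,0)(W); every one is W ⇒ L
(3,7): moves to (0,7)(W), (3,5)(W), (3,4)(W); every one is W ⇒ L
(3,8): moves to (0,8)(W), (3,6)(W), (3,5)(W); every one is W ⇒ L
(4,2): moves to (1,2)(W), (0,2)(W), (4,0)(W); every one is W ⇒ L
(4,3): moves to (1,3)(W), (0,3)(W), (4,1)(W), (4,0)(W); every one is W ⇒ L
(4,7): moves to (1,7)(W), (0,7)(W), (4,5)(W), (4,4)(W); every one is W ⇒ L
(4,8): moves to (1,8)(W), (0,8)(W), (4,6)(W), (4,5)(W); every one is W ⇒ L
Every other cell has at least one move into one of the L cells above, so it is W.
(4,4): the move to (4,2) reaches an L cell, so W
(3,8): one of the L cells justified above, so L
(3,1): the move to (0,1) reaches an L cell, so W

(4,4): W, (3,8): L, (3,1): W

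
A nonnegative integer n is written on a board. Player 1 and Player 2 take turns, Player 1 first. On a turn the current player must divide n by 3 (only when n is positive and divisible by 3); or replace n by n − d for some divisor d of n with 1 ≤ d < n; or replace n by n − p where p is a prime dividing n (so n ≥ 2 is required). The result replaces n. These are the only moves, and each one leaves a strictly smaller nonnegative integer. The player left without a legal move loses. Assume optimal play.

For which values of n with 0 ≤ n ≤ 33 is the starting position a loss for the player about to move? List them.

0, 1, 4, 9, 14, 20, 26, 32

Classify positions by backward induction: terminal positions (no move available) are L. From any other position, the mover wins iff some move reaches an L.
n=0: no move → L
n=1: no move → L
n=2: can move to 0, which is L ⇒ W
n=3: can move to 0, which is L ⇒ W
n=4: moves to 2(W), 3(W); every one is W ⇒ L
n=5: can move to 0, which is L ⇒ W
n=6: can move to 4, which is L ⇒ W
n=7: can move to 0, which is L ⇒ W
n=8: can move to 4, which is L ⇒ W
n=9: moves to 3(W), 6(W), 8(W); every one is W ⇒ L
n=10: can move to 9, which is L ⇒ W
n=11: can move to 0, which is L ⇒ W
n=12: can move to 4, which is L ⇒ W
n=13: can move to 0, which is L ⇒ W
n=14: moves to 7(W), 12(W), 13(W); every one is W ⇒ L
n=15: can move to 14, which is L ⇒ W
n=16: can move to 14, which is L ⇒ W
n=17: can move to 0, which is L ⇒ W
n=18: can move to 9, which is L ⇒ W
n=19: can move to 0, which is L ⇒ W
n=20: moves to 10(W), 15(W), 16(W), 18(W), 19(W); every one is W ⇒ L
n=21: can move to 14, which is L ⇒ W
n=22: can move to 20, which is L ⇒ W
n=23: can move to 0, which is L ⇒ W
n=24: can move to 20, which is L ⇒ W
n=25: can move to 20, which is L ⇒ W
n=26: moves to 13(W), 24(W), 25(W); every one is W ⇒ L
n=27: can move to 9, which is L ⇒ W
n=28: can move to 14, which is L ⇒ W
n=29: can move to 0, which is L ⇒ W
n=30: can move to 20, which is L ⇒ W
n=31: can move to 0, which is L ⇒ W
n=32: moves to 16(W), 24(W), 28(W), 30(W), 31(W); every one is W ⇒ L
n=33: can move to 32, which is L ⇒ W
The losing starting values of n are exactly the entries labelled L in this table (8 of them).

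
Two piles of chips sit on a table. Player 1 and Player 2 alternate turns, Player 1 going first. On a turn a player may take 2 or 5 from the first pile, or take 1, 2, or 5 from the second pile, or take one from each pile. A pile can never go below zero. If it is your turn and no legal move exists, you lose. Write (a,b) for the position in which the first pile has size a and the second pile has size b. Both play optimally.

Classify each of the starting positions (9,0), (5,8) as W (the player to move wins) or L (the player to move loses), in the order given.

(9,0): W, (5,8): L

Classify positions by backward induction: terminal positions (no move available) are L. From any other position, the mover wins iff some move reaches an L.
No move ever increases a pile, so every position that can arise here has a ≤ 9 and b ≤ 8; it is enough to label the cells with 0 ≤ a ≤ 9 and 0 ≤ b ≤ 8.
Every move lowers a or b (never raises either), so fill the grid row by row in increasing a, and left to right within a row: each cell's successors are then already labelled.
      b=0  b=1  b=2  b=3  b=4  b=5  b=6  b=7  b=8
a=0:    L    W    W    L    W    W    L    W    W
a=1:    L    W    W    L    W    W    L    W    W
a=2:    W    W    L    W    W    L    W    W    L
a=3:    W    L    W    W    L    W    W    L    W
a=4:    L    W    W    L    W    W    L    W    W
a=5:    W    W    L    W    W    L    W    W    L
a=6:    W    L    W    W    L    W    W    L    W
a=7:    L    W    W    L    W    W    L    W    W
a=8:    L    W    W    L    W    W    L    W    W
a=9:    W    W    L    W    W    L    W    W    L
Cells with no legal move (terminal, hence L): (0,0), (1,0).
The remaining L cells, each justified by listing all of its moves:
(0,3): L (options (0,2)(W), (0,1)(W) are all W)
(0,6): L (options (0,5)(W), (0,4)(W), (0,1)(W) are all W)
(1,3): L (options (1,2)(W), (1,1)(W), (0,2)(W) are all W)
(1,6): L (options (1,5)(W), (1,4)(W), (1,1)(W), (0,5)(W) are all W)
(2,2): L (options (0,2)(W), (2,1)(W), (2,0)(W), (1,1)(W) are all W)
(2,5): L (options (0,5)(W), (2,4)(W), (2,3)(W), (2,0)(W), (1,4)(W) are all W)
(2,8): L (options (0,8)(W), (2,7)(W), (2,6)(W), (2,3)(W), (1,7)(W) are all W)
(3,1): L (options (1,1)(W), (3,0)(W), (2,0)(W) are all W)
(3,4): L (options (1,4)(W), (3,3)(W), (3,2)(W), (2,3)(W) are all W)
(3,7): L (options (1,7)(W), (3,6)(W), (3,5)(W), (3,2)(W), (2,6)(W) are all W)
(4,0): L (sole option (2,0)(W) is W)
(4,3): L (options (2,3)(W), (4,2)(W), (4,1)(W), (3,2)(W) are all W)
(4,6): L (options (2,6)(W), (4,5)(W), (4,4)(W), (4,1)(W), (3,5)(W) are all W)
(5,2): L (options (3,2)(W), (0,2)(W), (5,1)(W), (5,0)(W), (4,1)(W) are all W)
(5,5): L (options (3,5)(W), (0,5)(W), (5,4)(W), (5,3)(W), (5,0)(W), (4,4)(W) are all W)
(5,8): L (options (3,8)(W), (0,8)(W), (5,7)(W), (5,6)(W), (5,3)(W), (4,7)(W) are all W)
(6,1): L (options (4,1)(W), (1,1)(W), (6,0)(W), (5,0)(W) are all W)
(6,4): L (options (4,4)(W), (1,4)(W), (6,3)(W), (6,2)(W), (5,3)(W) are all W)
(6,7): L (options (4,7)(W), (1,7)(W), (6,6)(W), (6,5)(W), (6,2)(W), (5,6)(W) are all W)
(7,0): L (options (5,0)(W), (2,0)(W) are all W)
(7,3): L (options (5,3)(W), (2,3)(W), (7,2)(W), (7,1)(W), (6,2)(W) are all W)
(7,6): L (options (5,6)(W), (2,6)(W), (7,5)(W), (7,4)(W), (7,1)(W), (6,5)(W) are all W)
(8,0): L (options (6,0)(W), (3,0)(W) are all W)
(8,3): L (options (6,3)(W), (3,3)(W), (8,2)(W), (8,1)(W), (7,2)(W) are all W)
(8,6): L (options (6,6)(W), (3,6)(W), (8,5)(W), (8,4)(W), (8,1)(W), (7,5)(W) are all W)
(9,2): L (options (7,2)(W), (4,2)(W), (9,1)(W), (9,0)(W), (8,1)(W) are all W)
(9,5): L (options (7,5)(W), (4,5)(W), (9,4)(W), (9,3)(W), (9,0)(W), (8,4)(W) are all W)
(9,8): L (options (7,8)(W), (4,8)(W), (9,7)(W), (9,6)(W), (9,3)(W), (8,7)(W) are all W)
Every other cell has at least one move into one of the L cells above, so it is W.
(9,0): the move to (7,0) reaches an L cell, so W
(5,8): one of the L cells justified above, so L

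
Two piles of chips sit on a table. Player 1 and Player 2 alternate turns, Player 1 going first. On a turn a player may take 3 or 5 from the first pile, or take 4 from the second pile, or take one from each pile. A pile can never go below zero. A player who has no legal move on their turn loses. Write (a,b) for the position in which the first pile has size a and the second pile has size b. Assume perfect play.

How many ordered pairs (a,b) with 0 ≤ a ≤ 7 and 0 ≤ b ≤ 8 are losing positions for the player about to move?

29

Classify positions by backward induction: terminal positions (no move available) are L. From any other position, the mover wins iff some move reaches an L.
Every move lowers a or b (never raises either), so fill the grid row by row in increasing a, and left to right within a row: each cell's successors are then already labelled.
      b=0  b=1  b=2  b=3  b=4  b=5  b=6  b=7  b=8
a=0:    L    L    L    L    W    W    W    W    L
a=1:    L    W    W    W    W    L    L    L    L
a=2:    L    W    L    L    W    L    W    W    W
a=3:    W    W    W    W    W    L    W    L    W
a=4:    W    L    L    L    L    W    W    W    W
a=5:    W    W    W    W    W    W    L    L    W
a=6:    W    L    L    L    L    W    W    W    W
a=7:    W    W    W    W    W    W    L    L    L
Cells with no legal move (terminal, hence L): (0,0), (0,1), (0,2), (0,3), (1,0), (2,0).
The remaining L cells, each justified by listing all of its moves:
(0,8): only reaches (0,4)(W), which is W → L
(1,5): only reaches (1,1)(W), (0,4)(W), all W → L
(1,6): only reaches (1,2)(W), (0,5)(W), all W → L
(1,7): only reaches (1,3)(W), (0,6)(W), all W → L
(1,8): only reaches (1,4)(W), (0,7)(W), all W → L
(2,2): only reaches (1,1)(W), which is W → L
(2,3): only reaches (1,2)(W), which is W → L
(2,5): only reaches (2,1)(W), (1,4)(W), all W → L
(3,5): only reaches (0,5)(W), (3,1)(W), (2,4)(W), all W → L
(3,7): only reaches (0,7)(W), (3,3)(W), (2,6)(W), all W → L
(4,1): only reaches (1,1)(W), (3,0)(W), all W → L
(4,2): only reaches (1,2)(W), (3,1)(W), all W → L
(4,3): only reaches (1,3)(W), (3,2)(W), all W → L
(4,4): only reaches (1,4)(W), (4,0)(W), (3,3)(W), all W → L
(5,6): only reaches (2,6)(W), (0,6)(W), (5,2)(W), (4,5)(W), all W → L
(5,7): only reaches (2,7)(W), (0,7)(W), (5,3)(W), (4,6)(W), all W → L
(6,1): only reaches (3,1)(W), (1,1)(W), (5,0)(W), all W → L
(6,2): only reaches (3,2)(W), (1,2)(W), (5,1)(W), all W → L
(6,3): only reaches (3,3)(W), (1,3)(W), (5,2)(W), all W → L
(6,4): only reaches (3,4)(W), (1,4)(W), (6,0)(W), (5,3)(W), all W → L
(7,6): only reaches (4,6)(W), (2,6)(W), (7,2)(W), (6,5)(W), all W → L
(7,7): only reaches (4,7)(W), (2,7)(W), (7,3)(W), (6,6)(W), all W → L
(7,8): only reaches (4,8)(W), (2,8)(W), (7,4)(W), (6,7)(W), all W → L
Every other cell has at least one move into one of the L cells above, so it is W.
L cells per row: a=0: 5, a=1: 5, a=2: 4, a=3: 2, a=4: 4, a=5: 2, a=6: 4, a=7: 3; total 29.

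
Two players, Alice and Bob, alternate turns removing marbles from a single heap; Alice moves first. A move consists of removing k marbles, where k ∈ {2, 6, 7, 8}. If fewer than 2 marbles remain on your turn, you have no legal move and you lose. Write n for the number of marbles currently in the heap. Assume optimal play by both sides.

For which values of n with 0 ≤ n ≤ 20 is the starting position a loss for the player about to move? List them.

0, 1, 4, 5, 14, 15, 18, 19

Compute win/loss labels from the base case upward. A position with no move is L. Any other position is W if it can reach an L in one move, else L.
n=0: no move → L
n=1: no move → L
n=2: can move to 0, which is L ⇒ W
n=3: can move to 1, which is L ⇒ W
n=4: the only move is to 2(W), a W ⇒ L
n=5: the only move is to 3(W), a W ⇒ L
n=6: can move to 4, which is L ⇒ W
n=7: can move to 5, which is L ⇒ W
n=8: can move to 1, which is L ⇒ W
n=9: can move to 1, which is L ⇒ W
n=10: can move to 4, which is L ⇒ W
n=11: can move to 5, which is L ⇒ W
n=12: can move to 5, which is L ⇒ W
n=13: can move to 5, which is L ⇒ W
n=14: moves to 12(W), 8(W), 7(W), 6(W); every one is W ⇒ L
n=15: moves to 13(W), 9(W), 8(W), 7(W); every one is W ⇒ L
n=16: can move to 14, which is L ⇒ W
n=17: can move to 15, which is L ⇒ W
n=18: moves to 16(W), 12(W), 11(W), 10(W); every one is W ⇒ L
n=19: moves to 17(W), 13(W), 12(W), 11(W); every one is W ⇒ L
n=20: can move to 18, which is L ⇒ W
The losing starting values of n are exactly the entries labelled L in this table (8 of them).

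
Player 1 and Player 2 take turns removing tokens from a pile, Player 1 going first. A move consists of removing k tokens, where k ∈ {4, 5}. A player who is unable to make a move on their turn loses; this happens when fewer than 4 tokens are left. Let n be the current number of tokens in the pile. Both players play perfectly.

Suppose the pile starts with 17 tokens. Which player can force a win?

Compute win/loss labels from the base case upward. A position with no move is L. Any other position is W if it can reach an L in one move, else L.
n=0: no move → L
n=1: no move → L
n=2: no move → L
n=3: no move → L
n=4: →0(L), so W
n=5: →1(L), so W
n=6: →2(L), so W
n=7: →3(L), so W
n=8: →3(L), so W
n=9: →5(W), 4(W) — all W, so L
n=10: →6(W), 5(W) — all W, so L
n=11: →7(W), 6(W) — all W, so L
n=12: →8(W), 7(W) — all W, so L
n=13: →9(L), so W
n=14: →10(L), so W
n=15: →11(L), so W
n=16: →12(L), so W
n=17: →12(L), so W
The starting position 17 is W: Player 1 should remove 5, leaving 12, handing over an L position.

Player 1 wins.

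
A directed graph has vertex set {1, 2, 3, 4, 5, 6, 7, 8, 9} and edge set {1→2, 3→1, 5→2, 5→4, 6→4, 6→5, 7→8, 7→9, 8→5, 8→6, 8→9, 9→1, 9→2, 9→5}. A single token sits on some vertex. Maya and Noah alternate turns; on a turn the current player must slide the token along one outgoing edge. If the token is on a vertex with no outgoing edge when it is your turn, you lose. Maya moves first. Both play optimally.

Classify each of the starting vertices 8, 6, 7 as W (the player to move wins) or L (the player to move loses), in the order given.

8: L, 6: W, 7: W

Label each position W (a win for the player to move) or L (a loss). A position with no legal move is L; any other position is W exactly when some move reaches an L, and L when every move reaches a W.
Every edge goes from a vertex to one that appears earlier in the order 4, 2, 5, 1, 9, 6, 8, 3, 7, so processing vertices in that order labels each vertex after all of its successors.
4: no outgoing edge → L
2: no outgoing edge → L
5: W (go to 2, an L position)
1: W (go to 2, an L position)
9: W (go to 2, an L position)
6: W (go to 4, an L position)
8: L (options 6(W), 9(W), 5(W) are all W)
3: L (sole option 1(W) is W)
7: W (go to 8, an L position)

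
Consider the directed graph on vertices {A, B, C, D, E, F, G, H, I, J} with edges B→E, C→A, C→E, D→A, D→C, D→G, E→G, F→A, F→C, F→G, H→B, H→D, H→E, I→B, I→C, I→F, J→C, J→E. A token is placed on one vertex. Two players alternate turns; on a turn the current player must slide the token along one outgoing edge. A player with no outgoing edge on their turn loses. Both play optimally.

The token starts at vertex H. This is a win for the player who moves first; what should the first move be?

Move to B.

Use the standard recursion: the mover loses at a terminal position; elsewhere, the mover wins exactly when some move hands the opponent an L position.
Every edge goes from a vertex to one that appears earlier in the order G, A, E, C, D, J, B, F, I, H, so processing vertices in that order labels each vertex after all of its successors.
G: no outgoing edge → L
A: no outgoing edge → L
E: reaches L-position G → W
C: reaches L-position A → W
D: reaches L-position A → W
J: only reaches C(W), E(W), all W → L
B: only reaches E(W), which is W → L
F: reaches L-position A → W
I: reaches L-position B → W
H: reaches L-position B → W
From H, the L positions reachable in one move are: B.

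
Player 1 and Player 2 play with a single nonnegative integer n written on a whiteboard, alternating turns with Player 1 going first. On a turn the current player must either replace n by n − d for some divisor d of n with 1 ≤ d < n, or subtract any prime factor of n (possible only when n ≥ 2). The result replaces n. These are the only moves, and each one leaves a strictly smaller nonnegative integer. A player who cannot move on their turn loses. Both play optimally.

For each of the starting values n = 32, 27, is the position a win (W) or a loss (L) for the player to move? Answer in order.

32: L, 27: W

Build the W/L table. Terminal = L. A non-terminal position is W if it has a move to some L; otherwise it is L.
n=0: no move → L
n=1: no move → L
n=2: →0(L), so W
n=3: →0(L), so W
n=4: →2(W), 3(W) — all W, so L
n=5: →0(L), so W
n=6: →4(L), so W
n=7: →0(L), so W
n=8: →4(L), so W
n=9: →6(W), 8(W) — all W, so L
n=10: →9(L), so W
n=11: →0(L), so W
n=12: →9(L), so W
n=13: →0(L), so W
n=14: →7(W), 12(W), 13(W) — all W, so L
n=15: →14(L), so W
n=16: →14(L), so W
n=17: →0(L), so W
n=18: →9(L), so W
n=19: →0(L), so W
n=20: →10(W), 15(W), 16(W), 18(W), 19(W) — all W, so L
n=21: →14(L), so W
n=22: →20(L), so W
n=23: →0(L), so W
n=24: →20(L), so W
n=25: →20(L), so W
n=26: →13(W), 24(W), 25(W) — all W, so L
n=27: →26(L), so W
n=28: →14(L), so W
n=29: →0(L), so W
n=30: →20(L), so W
n=31: →0(L), so W
n=32: →16(W), 24(W), 28(W), 30(W), 31(W) — all W, so L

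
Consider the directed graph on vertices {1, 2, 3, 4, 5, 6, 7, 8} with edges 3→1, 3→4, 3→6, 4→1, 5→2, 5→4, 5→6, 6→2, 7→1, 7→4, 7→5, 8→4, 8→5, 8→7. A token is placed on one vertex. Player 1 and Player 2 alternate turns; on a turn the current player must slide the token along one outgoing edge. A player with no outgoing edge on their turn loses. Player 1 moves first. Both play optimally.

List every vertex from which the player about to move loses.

1, 2, 8

Label each position W (a win for the player to move) or L (a loss). A position with no legal move is L; any other position is W exactly when some move reaches an L, and L when every move reaches a W.
Every edge goes from a vertex to one that appears earlier in the order 1, 2, 6, 4, 5, 7, 3, 8, so processing vertices in that order labels each vertex after all of its successors.
1: no outgoing edge → L
2: no outgoing edge → L
6: →2(L), so W
4: →1(L), so W
5: →2(L), so W
7: →1(L), so W
3: →1(L), so W
8: →7(W), 5(W), 4(W) — all W, so L
The losing starting vertices are exactly the entries labelled L in this table (3 of them).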